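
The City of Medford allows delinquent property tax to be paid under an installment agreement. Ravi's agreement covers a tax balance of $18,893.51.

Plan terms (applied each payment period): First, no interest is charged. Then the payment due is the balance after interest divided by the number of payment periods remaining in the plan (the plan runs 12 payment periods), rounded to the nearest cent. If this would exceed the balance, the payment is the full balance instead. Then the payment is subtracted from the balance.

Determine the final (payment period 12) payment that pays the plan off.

$1,574.45

Payment period 1: $18,893.51 − $1,574.46 → $17,319.05
Payment period 2: $17,319.05 − $1,574.46 → $15,744.59
Payment period 3: $15,744.59 − $1,574.46 → $14,170.13
Payment period 4: $14,170.13 − $1,574.46 → $12,595.67
Payment period 5: $12,595.67 − $1,574.46 → $11,021.21
Payment period 6: $11,021.21 − $1,574.46 → $9,446.75
Payment period 7: $9,446.75 − $1,574.46 → $7,872.29
Payment period 8: $7,872.29 − $1,574.46 → $6,297.83
Payment period 9: $6,297.83 − $1,574.46 → $4,723.37
Payment period 10: $4,723.37 − $1,574.46 → $3,148.91
Payment period 11: $3,148.91 − $1,574.46 → $1,574.45
Payment period 12: $1,574.45 − $1,574.45 → $0.00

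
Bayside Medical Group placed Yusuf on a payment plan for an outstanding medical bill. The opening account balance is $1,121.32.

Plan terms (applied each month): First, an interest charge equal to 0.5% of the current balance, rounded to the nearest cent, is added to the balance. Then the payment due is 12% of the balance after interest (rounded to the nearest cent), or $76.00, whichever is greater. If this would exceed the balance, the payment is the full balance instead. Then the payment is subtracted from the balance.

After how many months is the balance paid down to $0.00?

# | Opening | Interest | Payment | End bal
1 | $1,121.32 | $5.61 | $135.23 | $991.70
2 | $991.70 | $4.96 | $119.60 | $877.06
3 | $877.06 | $4.39 | $105.77 | $775.68
4 | $775.68 | $3.88 | $93.55 | $686.01
5 | $686.01 | $3.43 | $82.73 | $606.71
6 | $606.71 | $3.03 | $76.00 | $533.74
7 | $533.74 | $2.67 | $76.00 | $460.41
8 | $460.41 | $2.30 | $76.00 | $386.71
9 | $386.71 | $1.93 | $76.00 | $312.64
10 | $312.64 | $1.56 | $76.00 | $238.20
11 | $238.20 | $1.19 | $76.00 | $163.39
12 | $163.39 | $0.82 | $76.00 | $88.21
13 | $88.21 | $0.44 | $76.00 | $12.65
14 | $12.65 | $0.06 | $12.71 | $0.00
Balance reaches $0.00 in month 14.

14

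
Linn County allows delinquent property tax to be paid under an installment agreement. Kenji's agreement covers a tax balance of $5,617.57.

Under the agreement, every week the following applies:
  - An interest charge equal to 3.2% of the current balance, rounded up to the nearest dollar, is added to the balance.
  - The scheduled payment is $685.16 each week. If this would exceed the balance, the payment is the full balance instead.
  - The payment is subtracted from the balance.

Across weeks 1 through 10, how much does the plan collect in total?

Week 1: opening $5,617.57; interest $180.00 → $5,797.57; payment $685.16; balance $5,112.41
Week 2: opening $5,112.41; interest $164.00 → $5,276.41; payment $685.16; balance $4,591.25
Week 3: opening $4,591.25; interest $147.00 → $4,738.25; payment $685.16; balance $4,053.09
Week 4: opening $4,053.09; interest $130.00 → $4,183.09; payment $685.16; balance $3,497.93
Week 5: opening $3,497.93; interest $112.00 → $3,609.93; payment $685.16; balance $2,924.77
Week 6: opening $2,924.77; interest $94.00 → $3,018.77; payment $685.16; balance $2,333.61
Week 7: opening $2,333.61; interest $75.00 → $2,408.61; payment $685.16; balance $1,723.45
Week 8: opening $1,723.45; interest $56.00 → $1,779.45; payment $685.16; balance $1,094.29
Week 9: opening $1,094.29; interest $36.00 → $1,130.29; payment $685.16; balance $445.13
Week 10: opening $445.13; interest $15.00 → $460.13; payment $460.13; balance $0.00
Total paid: $6,626.57

$6,626.57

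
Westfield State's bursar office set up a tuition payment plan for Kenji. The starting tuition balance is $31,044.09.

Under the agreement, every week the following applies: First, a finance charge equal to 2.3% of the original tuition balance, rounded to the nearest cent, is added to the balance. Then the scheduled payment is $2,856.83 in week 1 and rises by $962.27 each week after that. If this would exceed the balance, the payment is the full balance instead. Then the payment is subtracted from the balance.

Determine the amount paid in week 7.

$4,467.13

Week 1: opening $31,044.09; interest $714.01 → $31,758.10; payment $2,856.83; balance $28,901.27
Week 2: opening $28,901.27; interest $714.01 → $29,615.28; payment $3,819.10; balance $25,796.18
Week 3: opening $25,796.18; interest $714.01 → $26,510.19; payment $4,781.37; balance $21,728.82
Week 4: opening $21,728.82; interest $714.01 → $22,442.83; payment $5,743.64; balance $16,699.19
Week 5: opening $16,699.19; interest $714.01 → $17,413.20; payment $6,705.91; balance $10,707.29
Week 6: opening $10,707.29; interest $714.01 → $11,421.30; payment $7,668.18; balance $3,753.12
Week 7: opening $3,753.12; interest $714.01 → $4,467.13; payment $4,467.13; balance $0.00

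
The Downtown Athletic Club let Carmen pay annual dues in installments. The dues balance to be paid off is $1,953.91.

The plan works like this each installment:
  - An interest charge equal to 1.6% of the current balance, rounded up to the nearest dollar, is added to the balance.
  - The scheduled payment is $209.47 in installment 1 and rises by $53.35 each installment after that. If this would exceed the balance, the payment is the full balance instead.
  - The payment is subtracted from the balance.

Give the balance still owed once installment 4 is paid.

$902.93

Installment 1: opening $1,953.91; interest $32.00 → $1,985.91; payment $209.47; balance $1,776.44
Installment 2: opening $1,776.44; interest $29.00 → $1,805.44; payment $262.82; balance $1,542.62
Installment 3: opening $1,542.62; interest $25.00 → $1,567.62; payment $316.17; balance $1,251.45
Installment 4: opening $1,251.45; interest $21.00 → $1,272.45; payment $369.52; balance $902.93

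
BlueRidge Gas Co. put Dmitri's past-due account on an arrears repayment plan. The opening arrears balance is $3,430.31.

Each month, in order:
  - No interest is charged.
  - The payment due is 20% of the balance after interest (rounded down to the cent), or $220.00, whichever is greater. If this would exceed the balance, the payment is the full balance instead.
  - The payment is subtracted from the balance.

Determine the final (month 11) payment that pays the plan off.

$19.24

Month 1: opening $3,430.31; payment $686.06; balance $2,744.25
Month 2: opening $2,744.25; payment $548.85; balance $2,195.40
Month 3: opening $2,195.40; payment $439.08; balance $1,756.32
Month 4: opening $1,756.32; payment $351.26; balance $1,405.06
Month 5: opening $1,405.06; payment $281.01; balance $1,124.05
Month 6: opening $1,124.05; payment $224.81; balance $899.24
Month 7: opening $899.24; payment $220.00; balance $679.24
Month 8: opening $679.24; payment $220.00; balance $459.24
Month 9: opening $459.24; payment $220.00; balance $239.24
Month 10: opening $239.24; payment $220.00; balance $19.24
Month 11: opening $19.24; payment $19.24; balance $0.00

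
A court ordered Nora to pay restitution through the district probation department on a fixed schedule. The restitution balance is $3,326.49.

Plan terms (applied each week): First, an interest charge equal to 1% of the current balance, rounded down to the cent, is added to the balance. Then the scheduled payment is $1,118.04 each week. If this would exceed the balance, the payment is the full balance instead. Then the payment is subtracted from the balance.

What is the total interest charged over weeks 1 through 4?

$67.52

Week 1: opening $3,326.49; interest $33.26 → $3,359.75; payment $1,118.04; balance $2,241.71
Week 2: opening $2,241.71; interest $22.41 → $2,264.12; payment $1,118.04; balance $1,146.08
Week 3: opening $1,146.08; interest $11.46 → $1,157.54; payment $1,118.04; balance $39.50
Week 4: opening $39.50; interest $0.39 → $39.89; payment $39.89; balance $0.00
Total interest: $33.26 + $22.41 + $11.46 + $0.39 = $67.52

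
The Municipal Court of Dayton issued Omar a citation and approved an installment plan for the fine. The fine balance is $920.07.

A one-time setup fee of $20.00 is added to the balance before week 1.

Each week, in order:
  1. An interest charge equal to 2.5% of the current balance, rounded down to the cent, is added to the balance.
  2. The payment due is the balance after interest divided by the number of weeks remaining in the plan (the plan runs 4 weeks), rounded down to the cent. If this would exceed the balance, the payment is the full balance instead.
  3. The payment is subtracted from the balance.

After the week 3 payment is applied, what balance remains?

Week 1: opening $940.07; interest $23.50 → $963.57; payment $240.89; balance $722.68
Week 2: opening $722.68; interest $18.06 → $740.74; payment $246.91; balance $493.83
Week 3: opening $493.83; interest $12.34 → $506.17; payment $253.08; balance $253.09

$253.09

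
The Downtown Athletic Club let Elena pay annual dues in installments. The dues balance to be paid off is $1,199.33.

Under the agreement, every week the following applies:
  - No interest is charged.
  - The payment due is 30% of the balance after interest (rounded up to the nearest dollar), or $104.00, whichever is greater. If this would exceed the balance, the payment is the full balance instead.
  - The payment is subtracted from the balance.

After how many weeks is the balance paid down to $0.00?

Week 1: opening $1,199.33; payment $360.00; balance $839.33
Week 2: opening $839.33; payment $252.00; balance $587.33
Week 3: opening $587.33; payment $177.00; balance $410.33
Week 4: opening $410.33; payment $124.00; balance $286.33
Week 5: opening $286.33; payment $104.00; balance $182.33
Week 6: opening $182.33; payment $104.00; balance $78.33
Week 7: opening $78.33; payment $78.33; balance $0.00
Balance reaches $0.00 in week 7.

7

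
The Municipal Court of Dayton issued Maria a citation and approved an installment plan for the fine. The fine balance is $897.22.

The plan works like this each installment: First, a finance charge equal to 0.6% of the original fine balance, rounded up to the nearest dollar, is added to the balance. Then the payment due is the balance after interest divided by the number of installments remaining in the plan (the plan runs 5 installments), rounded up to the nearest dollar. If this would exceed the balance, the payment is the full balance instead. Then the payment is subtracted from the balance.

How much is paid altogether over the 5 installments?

# | Opening | Interest | Payment | End bal
1 | $897.22 | $6.00 | $181.00 | $722.22
2 | $722.22 | $6.00 | $183.00 | $545.22
3 | $545.22 | $6.00 | $184.00 | $367.22
4 | $367.22 | $6.00 | $187.00 | $186.22
5 | $186.22 | $6.00 | $192.22 | $0.00
Total paid: $927.22

$927.22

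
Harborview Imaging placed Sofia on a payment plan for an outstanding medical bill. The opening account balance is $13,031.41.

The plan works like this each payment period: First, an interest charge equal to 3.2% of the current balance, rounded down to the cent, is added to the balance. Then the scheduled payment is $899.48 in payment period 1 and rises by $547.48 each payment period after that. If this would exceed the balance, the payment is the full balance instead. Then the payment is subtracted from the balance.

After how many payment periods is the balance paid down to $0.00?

7

Payment period 1: $13,031.41 +$417.00 interest = $13,448.41; pay $899.48 → $12,548.93
Payment period 2: $12,548.93 +$401.56 interest = $12,950.49; pay $1,446.96 → $11,503.53
Payment period 3: $11,503.53 +$368.11 interest = $11,871.64; pay $1,994.44 → $9,877.20
Payment period 4: $9,877.20 +$316.07 interest = $10,193.27; pay $2,541.92 → $7,651.35
Payment period 5: $7,651.35 +$244.84 interest = $7,896.19; pay $3,089.40 → $4,806.79
Payment period 6: $4,806.79 +$153.81 interest = $4,960.60; pay $3,636.88 → $1,323.72
Payment period 7: $1,323.72 +$42.35 interest = $1,366.07; pay $1,366.07 → $0.00
Balance reaches $0.00 in payment period 7.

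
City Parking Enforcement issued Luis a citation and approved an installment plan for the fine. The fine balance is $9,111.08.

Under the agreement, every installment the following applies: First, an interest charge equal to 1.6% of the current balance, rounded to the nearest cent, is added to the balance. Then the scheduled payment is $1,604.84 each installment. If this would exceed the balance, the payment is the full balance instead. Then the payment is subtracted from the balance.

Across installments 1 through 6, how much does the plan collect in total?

$9,628.01

Installment 1: $9,111.08 +$145.78 interest = $9,256.86; pay $1,604.84 → $7,652.02
Installment 2: $7,652.02 +$122.43 interest = $7,774.45; pay $1,604.84 → $6,169.61
Installment 3: $6,169.61 +$98.71 interest = $6,268.32; pay $1,604.84 → $4,663.48
Installment 4: $4,663.48 +$74.62 interest = $4,738.10; pay $1,604.84 → $3,133.26
Installment 5: $3,133.26 +$50.13 interest = $3,183.39; pay $1,604.84 → $1,578.55
Installment 6: $1,578.55 +$25.26 interest = $1,603.81; pay $1,603.81 → $0.00
Total paid: $9,628.01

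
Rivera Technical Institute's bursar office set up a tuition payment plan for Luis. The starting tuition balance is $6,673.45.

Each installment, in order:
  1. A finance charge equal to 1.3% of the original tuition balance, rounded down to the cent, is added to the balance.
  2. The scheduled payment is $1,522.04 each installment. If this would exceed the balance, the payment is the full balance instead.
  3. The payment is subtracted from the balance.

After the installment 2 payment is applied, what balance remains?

$3,802.87

Installment 1: $6,673.45 +$86.75 interest = $6,760.20; pay $1,522.04 → $5,238.16
Installment 2: $5,238.16 +$86.75 interest = $5,324.91; pay $1,522.04 → $3,802.87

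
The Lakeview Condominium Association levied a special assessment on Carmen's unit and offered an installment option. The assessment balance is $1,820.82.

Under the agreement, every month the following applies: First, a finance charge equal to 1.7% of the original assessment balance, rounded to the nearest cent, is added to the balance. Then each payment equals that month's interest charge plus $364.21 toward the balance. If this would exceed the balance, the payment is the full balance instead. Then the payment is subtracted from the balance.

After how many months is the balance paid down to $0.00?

5

Month 1: $1,820.82 +$30.95 interest = $1,851.77; pay $395.16 → $1,456.61
Month 2: $1,456.61 +$30.95 interest = $1,487.56; pay $395.16 → $1,092.40
Month 3: $1,092.40 +$30.95 interest = $1,123.35; pay $395.16 → $728.19
Month 4: $728.19 +$30.95 interest = $759.14; pay $395.16 → $363.98
Month 5: $363.98 +$30.95 interest = $394.93; pay $394.93 → $0.00
Balance reaches $0.00 in month 5.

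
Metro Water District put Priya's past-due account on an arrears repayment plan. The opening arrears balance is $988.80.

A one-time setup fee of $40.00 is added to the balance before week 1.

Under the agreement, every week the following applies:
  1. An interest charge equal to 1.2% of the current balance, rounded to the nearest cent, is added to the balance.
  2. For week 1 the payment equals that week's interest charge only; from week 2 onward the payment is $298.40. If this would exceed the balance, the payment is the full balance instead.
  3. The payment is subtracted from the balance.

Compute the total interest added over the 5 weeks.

Week 1: opening $1,028.80; interest $12.35 → $1,041.15; payment $12.35; balance $1,028.80
Week 2: opening $1,028.80; interest $12.35 → $1,041.15; payment $298.40; balance $742.75
Week 3: opening $742.75; interest $8.91 → $751.66; payment $298.40; balance $453.26
Week 4: opening $453.26; interest $5.44 → $458.70; payment $298.40; balance $160.30
Week 5: opening $160.30; interest $1.92 → $162.22; payment $162.22; balance $0.00
Total interest: $12.35 + $12.35 + $8.91 + $5.44 + $1.92 = $40.97

$40.97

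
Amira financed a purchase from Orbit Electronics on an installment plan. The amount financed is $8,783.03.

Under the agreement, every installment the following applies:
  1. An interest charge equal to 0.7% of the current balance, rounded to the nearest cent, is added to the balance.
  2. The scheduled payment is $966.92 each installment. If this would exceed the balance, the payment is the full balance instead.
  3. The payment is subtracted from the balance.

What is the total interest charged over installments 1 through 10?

$324.19

Installment 1: opening $8,783.03; interest $61.48 → $8,844.51; payment $966.92; balance $7,877.59
Installment 2: opening $7,877.59; interest $55.14 → $7,932.73; payment $966.92; balance $6,965.81
Installment 3: opening $6,965.81; interest $48.76 → $7,014.57; payment $966.92; balance $6,047.65
Installment 4: opening $6,047.65; interest $42.33 → $6,089.98; payment $966.92; balance $5,123.06
Installment 5: opening $5,123.06; interest $35.86 → $5,158.92; payment $966.92; balance $4,192.00
Installment 6: opening $4,192.00; interest $29.34 → $4,221.34; payment $966.92; balance $3,254.42
Installment 7: opening $3,254.42; interest $22.78 → $3,277.20; payment $966.92; balance $2,310.28
Installment 8: opening $2,310.28; interest $16.17 → $2,326.45; payment $966.92; balance $1,359.53
Installment 9: opening $1,359.53; interest $9.52 → $1,369.05; payment $966.92; balance $402.13
Installment 10: opening $402.13; interest $2.81 → $404.94; payment $404.94; balance $0.00
Total interest: $61.48 + $55.14 + $48.76 + $42.33 + $35.86 + $29.34 + $22.78 + $16.17 + $9.52 + $2.81 = $324.19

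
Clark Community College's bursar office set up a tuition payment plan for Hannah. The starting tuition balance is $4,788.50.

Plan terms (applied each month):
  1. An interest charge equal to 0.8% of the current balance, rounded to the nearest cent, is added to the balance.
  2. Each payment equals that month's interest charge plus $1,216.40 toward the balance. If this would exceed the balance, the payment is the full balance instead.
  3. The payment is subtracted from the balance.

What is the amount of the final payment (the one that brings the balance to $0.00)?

Month 1: $4,788.50 +$38.31 interest = $4,826.81; pay $1,254.71 → $3,572.10
Month 2: $3,572.10 +$28.58 interest = $3,600.68; pay $1,244.98 → $2,355.70
Month 3: $2,355.70 +$18.85 interest = $2,374.55; pay $1,235.25 → $1,139.30
Month 4: $1,139.30 +$9.11 interest = $1,148.41; pay $1,148.41 → $0.00

$1,148.41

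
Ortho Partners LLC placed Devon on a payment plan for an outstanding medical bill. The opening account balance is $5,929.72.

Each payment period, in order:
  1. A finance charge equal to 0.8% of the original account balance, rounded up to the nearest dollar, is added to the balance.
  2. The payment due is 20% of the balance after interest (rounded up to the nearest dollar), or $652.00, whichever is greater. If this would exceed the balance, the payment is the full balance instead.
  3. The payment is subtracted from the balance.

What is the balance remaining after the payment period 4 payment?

Payment period 1: opening $5,929.72; interest $48.00 → $5,977.72; payment $1,196.00; balance $4,781.72
Payment period 2: opening $4,781.72; interest $48.00 → $4,829.72; payment $966.00; balance $3,863.72
Payment period 3: opening $3,863.72; interest $48.00 → $3,911.72; payment $783.00; balance $3,128.72
Payment period 4: opening $3,128.72; interest $48.00 → $3,176.72; payment $652.00; balance $2,524.72

$2,524.72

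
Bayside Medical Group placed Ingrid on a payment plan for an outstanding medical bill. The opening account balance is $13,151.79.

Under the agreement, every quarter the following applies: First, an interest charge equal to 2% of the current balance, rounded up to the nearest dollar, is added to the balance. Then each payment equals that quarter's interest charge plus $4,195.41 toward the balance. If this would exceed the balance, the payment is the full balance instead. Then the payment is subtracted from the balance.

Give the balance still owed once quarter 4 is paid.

Quarter 1: opening $13,151.79; interest $264.00 → $13,415.79; payment $4,459.41; balance $8,956.38
Quarter 2: opening $8,956.38; interest $180.00 → $9,136.38; payment $4,375.41; balance $4,760.97
Quarter 3: opening $4,760.97; interest $96.00 → $4,856.97; payment $4,291.41; balance $565.56
Quarter 4: opening $565.56; interest $12.00 → $577.56; payment $577.56; balance $0.00

$0.00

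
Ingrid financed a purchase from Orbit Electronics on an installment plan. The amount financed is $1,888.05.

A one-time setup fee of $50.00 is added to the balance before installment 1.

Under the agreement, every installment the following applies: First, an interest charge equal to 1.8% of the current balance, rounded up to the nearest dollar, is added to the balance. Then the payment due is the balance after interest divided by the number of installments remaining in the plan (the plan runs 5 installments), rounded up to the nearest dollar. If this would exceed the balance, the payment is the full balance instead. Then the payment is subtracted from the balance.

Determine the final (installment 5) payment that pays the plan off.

$423.05

# | Opening | Interest | Payment | End bal
1 | $1,938.05 | $35.00 | $395.00 | $1,578.05
2 | $1,578.05 | $29.00 | $402.00 | $1,205.05
3 | $1,205.05 | $22.00 | $410.00 | $817.05
4 | $817.05 | $15.00 | $417.00 | $415.05
5 | $415.05 | $8.00 | $423.05 | $0.00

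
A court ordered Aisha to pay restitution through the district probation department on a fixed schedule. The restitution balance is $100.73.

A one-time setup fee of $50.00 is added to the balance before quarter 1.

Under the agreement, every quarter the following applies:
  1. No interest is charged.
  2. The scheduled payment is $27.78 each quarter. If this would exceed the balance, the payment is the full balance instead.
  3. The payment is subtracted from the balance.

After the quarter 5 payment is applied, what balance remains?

$11.83

# | Opening | Payment | End bal
1 | $150.73 | $27.78 | $122.95
2 | $122.95 | $27.78 | $95.17
3 | $95.17 | $27.78 | $67.39
4 | $67.39 | $27.78 | $39.61
5 | $39.61 | $27.78 | $11.83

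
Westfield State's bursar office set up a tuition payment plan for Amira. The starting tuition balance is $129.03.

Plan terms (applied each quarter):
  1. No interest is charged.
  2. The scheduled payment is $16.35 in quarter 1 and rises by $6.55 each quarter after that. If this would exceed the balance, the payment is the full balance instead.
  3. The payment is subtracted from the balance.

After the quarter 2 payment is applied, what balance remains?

$89.78

Quarter 1: opening $129.03; payment $16.35; balance $112.68
Quarter 2: opening $112.68; payment $22.90; balance $89.78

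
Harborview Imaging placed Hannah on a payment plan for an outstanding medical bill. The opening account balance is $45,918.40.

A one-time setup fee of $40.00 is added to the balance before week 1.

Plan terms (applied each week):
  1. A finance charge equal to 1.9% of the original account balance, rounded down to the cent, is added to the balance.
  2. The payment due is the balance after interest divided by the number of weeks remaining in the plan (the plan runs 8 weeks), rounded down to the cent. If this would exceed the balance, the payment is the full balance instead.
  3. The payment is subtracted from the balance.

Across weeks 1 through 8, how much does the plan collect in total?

Week 1: opening $45,958.40; interest $872.44 → $46,830.84; payment $5,853.85; balance $40,976.99
Week 2: opening $40,976.99; interest $872.44 → $41,849.43; payment $5,978.49; balance $35,870.94
Week 3: opening $35,870.94; interest $872.44 → $36,743.38; payment $6,123.89; balance $30,619.49
Week 4: opening $30,619.49; interest $872.44 → $31,491.93; payment $6,298.38; balance $25,193.55
Week 5: opening $25,193.55; interest $872.44 → $26,065.99; payment $6,516.49; balance $19,549.50
Week 6: opening $19,549.50; interest $872.44 → $20,421.94; payment $6,807.31; balance $13,614.63
Week 7: opening $13,614.63; interest $872.44 → $14,487.07; payment $7,243.53; balance $7,243.54
Week 8: opening $7,243.54; interest $872.44 → $8,115.98; payment $8,115.98; balance $0.00
Total paid: $52,937.92

$52,937.92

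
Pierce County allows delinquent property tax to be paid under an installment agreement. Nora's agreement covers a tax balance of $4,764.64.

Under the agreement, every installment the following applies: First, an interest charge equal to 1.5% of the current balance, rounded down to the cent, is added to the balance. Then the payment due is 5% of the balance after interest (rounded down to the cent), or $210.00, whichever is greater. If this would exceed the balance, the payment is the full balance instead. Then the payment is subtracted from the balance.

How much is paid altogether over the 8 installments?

# | Opening | Interest | Payment | End bal
1 | $4,764.64 | $71.46 | $241.80 | $4,594.30
2 | $4,594.30 | $68.91 | $233.16 | $4,430.05
3 | $4,430.05 | $66.45 | $224.82 | $4,271.68
4 | $4,271.68 | $64.07 | $216.78 | $4,118.97
5 | $4,118.97 | $61.78 | $210.00 | $3,970.75
6 | $3,970.75 | $59.56 | $210.00 | $3,820.31
7 | $3,820.31 | $57.30 | $210.00 | $3,667.61
8 | $3,667.61 | $55.01 | $210.00 | $3,512.62
Total paid: $1,756.56

$1,756.56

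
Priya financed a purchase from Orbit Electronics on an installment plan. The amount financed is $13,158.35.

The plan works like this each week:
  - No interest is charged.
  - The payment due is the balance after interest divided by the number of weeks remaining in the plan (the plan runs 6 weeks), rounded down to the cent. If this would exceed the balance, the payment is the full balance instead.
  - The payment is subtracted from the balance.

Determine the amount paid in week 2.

$2,193.06

Week 1: opening $13,158.35; payment $2,193.05; balance $10,965.30
Week 2: opening $10,965.30; payment $2,193.06; balance $8,772.24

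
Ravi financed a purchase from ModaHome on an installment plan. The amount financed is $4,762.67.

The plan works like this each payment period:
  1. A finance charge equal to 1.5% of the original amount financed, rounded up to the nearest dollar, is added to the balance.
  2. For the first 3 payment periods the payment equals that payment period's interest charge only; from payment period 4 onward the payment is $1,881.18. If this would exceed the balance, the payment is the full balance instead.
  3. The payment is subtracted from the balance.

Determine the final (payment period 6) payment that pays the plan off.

# | Opening | Interest | Payment | End bal
1 | $4,762.67 | $72.00 | $72.00 | $4,762.67
2 | $4,762.67 | $72.00 | $72.00 | $4,762.67
3 | $4,762.67 | $72.00 | $72.00 | $4,762.67
4 | $4,762.67 | $72.00 | $1,881.18 | $2,953.49
5 | $2,953.49 | $72.00 | $1,881.18 | $1,144.31
6 | $1,144.31 | $72.00 | $1,216.31 | $0.00

$1,216.31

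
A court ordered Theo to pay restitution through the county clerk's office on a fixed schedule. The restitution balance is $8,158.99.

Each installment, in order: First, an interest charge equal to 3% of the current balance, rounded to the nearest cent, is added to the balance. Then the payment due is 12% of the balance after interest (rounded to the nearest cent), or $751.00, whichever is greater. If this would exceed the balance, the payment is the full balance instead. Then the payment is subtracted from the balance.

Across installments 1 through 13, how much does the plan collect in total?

$9,816.88

# | Opening | Interest | Payment | End bal
1 | $8,158.99 | $244.77 | $1,008.45 | $7,395.31
2 | $7,395.31 | $221.86 | $914.06 | $6,703.11
3 | $6,703.11 | $201.09 | $828.50 | $6,075.70
4 | $6,075.70 | $182.27 | $751.00 | $5,506.97
5 | $5,506.97 | $165.21 | $751.00 | $4,921.18
6 | $4,921.18 | $147.64 | $751.00 | $4,317.82
7 | $4,317.82 | $129.53 | $751.00 | $3,696.35
8 | $3,696.35 | $110.89 | $751.00 | $3,056.24
9 | $3,056.24 | $91.69 | $751.00 | $2,396.93
10 | $2,396.93 | $71.91 | $751.00 | $1,717.84
11 | $1,717.84 | $51.54 | $751.00 | $1,018.38
12 | $1,018.38 | $30.55 | $751.00 | $297.93
13 | $297.93 | $8.94 | $306.87 | $0.00
Total paid: $9,816.88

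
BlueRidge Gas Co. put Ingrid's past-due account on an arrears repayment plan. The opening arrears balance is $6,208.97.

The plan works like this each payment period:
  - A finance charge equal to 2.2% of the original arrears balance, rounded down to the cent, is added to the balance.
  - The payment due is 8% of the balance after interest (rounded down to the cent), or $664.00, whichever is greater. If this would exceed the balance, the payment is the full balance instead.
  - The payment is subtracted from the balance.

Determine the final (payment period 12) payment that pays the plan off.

$544.05

Payment period 1: opening $6,208.97; interest $136.59 → $6,345.56; payment $664.00; balance $5,681.56
Payment period 2: opening $5,681.56; interest $136.59 → $5,818.15; payment $664.00; balance $5,154.15
Payment period 3: opening $5,154.15; interest $136.59 → $5,290.74; payment $664.00; balance $4,626.74
Payment period 4: opening $4,626.74; interest $136.59 → $4,763.33; payment $664.00; balance $4,099.33
Payment period 5: opening $4,099.33; interest $136.59 → $4,235.92; payment $664.00; balance $3,571.92
Payment period 6: opening $3,571.92; interest $136.59 → $3,708.51; payment $664.00; balance $3,044.51
Payment period 7: opening $3,044.51; interest $136.59 → $3,181.10; payment $664.00; balance $2,517.10
Payment period 8: opening $2,517.10; interest $136.59 → $2,653.69; payment $664.00; balance $1,989.69
Payment period 9: opening $1,989.69; interest $136.59 → $2,126.28; payment $664.00; balance $1,462.28
Payment period 10: opening $1,462.28; interest $136.59 → $1,598.87; payment $664.00; balance $934.87
Payment period 11: opening $934.87; interest $136.59 → $1,071.46; payment $664.00; balance $407.46
Payment period 12: opening $407.46; interest $136.59 → $544.05; payment $544.05; balance $0.00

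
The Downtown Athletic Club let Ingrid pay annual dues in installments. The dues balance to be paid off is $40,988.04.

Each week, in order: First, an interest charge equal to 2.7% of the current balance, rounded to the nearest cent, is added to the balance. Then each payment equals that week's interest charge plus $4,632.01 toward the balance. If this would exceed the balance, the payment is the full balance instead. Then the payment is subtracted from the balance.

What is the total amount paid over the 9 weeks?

$46,445.82

# | Opening | Interest | Payment | End bal
1 | $40,988.04 | $1,106.68 | $5,738.69 | $36,356.03
2 | $36,356.03 | $981.61 | $5,613.62 | $31,724.02
3 | $31,724.02 | $856.55 | $5,488.56 | $27,092.01
4 | $27,092.01 | $731.48 | $5,363.49 | $22,460.00
5 | $22,460.00 | $606.42 | $5,238.43 | $17,827.99
6 | $17,827.99 | $481.36 | $5,113.37 | $13,195.98
7 | $13,195.98 | $356.29 | $4,988.30 | $8,563.97
8 | $8,563.97 | $231.23 | $4,863.24 | $3,931.96
9 | $3,931.96 | $106.16 | $4,038.12 | $0.00
Total paid: $46,445.82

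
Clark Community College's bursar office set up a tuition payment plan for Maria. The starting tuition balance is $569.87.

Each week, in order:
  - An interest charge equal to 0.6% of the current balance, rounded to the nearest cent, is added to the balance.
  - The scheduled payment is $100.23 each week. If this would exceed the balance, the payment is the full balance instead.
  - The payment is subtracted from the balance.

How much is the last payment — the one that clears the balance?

# | Opening | Interest | Payment | End bal
1 | $569.87 | $3.42 | $100.23 | $473.06
2 | $473.06 | $2.84 | $100.23 | $375.67
3 | $375.67 | $2.25 | $100.23 | $277.69
4 | $277.69 | $1.67 | $100.23 | $179.13
5 | $179.13 | $1.07 | $100.23 | $79.97
6 | $79.97 | $0.48 | $80.45 | $0.00

$80.45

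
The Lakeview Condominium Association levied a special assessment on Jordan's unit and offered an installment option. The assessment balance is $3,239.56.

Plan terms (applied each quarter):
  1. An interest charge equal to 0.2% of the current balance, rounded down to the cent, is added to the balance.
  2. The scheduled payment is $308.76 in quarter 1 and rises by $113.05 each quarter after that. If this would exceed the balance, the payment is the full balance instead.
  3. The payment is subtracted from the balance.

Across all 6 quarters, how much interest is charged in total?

Quarter 1: opening $3,239.56; interest $6.47 → $3,246.03; payment $308.76; balance $2,937.27
Quarter 2: opening $2,937.27; interest $5.87 → $2,943.14; payment $421.81; balance $2,521.33
Quarter 3: opening $2,521.33; interest $5.04 → $2,526.37; payment $534.86; balance $1,991.51
Quarter 4: opening $1,991.51; interest $3.98 → $1,995.49; payment $647.91; balance $1,347.58
Quarter 5: opening $1,347.58; interest $2.69 → $1,350.27; payment $760.96; balance $589.31
Quarter 6: opening $589.31; interest $1.17 → $590.48; payment $590.48; balance $0.00
Total interest: $6.47 + $5.87 + $5.04 + $3.98 + $2.69 + $1.17 = $25.22

$25.22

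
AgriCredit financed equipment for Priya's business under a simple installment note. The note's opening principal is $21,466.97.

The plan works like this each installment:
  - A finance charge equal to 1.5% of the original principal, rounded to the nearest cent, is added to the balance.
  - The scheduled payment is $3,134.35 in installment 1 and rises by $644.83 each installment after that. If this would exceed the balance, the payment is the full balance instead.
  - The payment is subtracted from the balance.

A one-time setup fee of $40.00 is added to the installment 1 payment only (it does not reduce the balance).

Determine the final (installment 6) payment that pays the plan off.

$1,278.92

# | Opening | Interest | Payment | Fee | End bal
1 | $21,466.97 | $322.00 | $3,134.35 | $40.00 | $18,654.62
2 | $18,654.62 | $322.00 | $3,779.18 | — | $15,197.44
3 | $15,197.44 | $322.00 | $4,424.01 | — | $11,095.43
4 | $11,095.43 | $322.00 | $5,068.84 | — | $6,348.59
5 | $6,348.59 | $322.00 | $5,713.67 | — | $956.92
6 | $956.92 | $322.00 | $1,278.92 | — | $0.00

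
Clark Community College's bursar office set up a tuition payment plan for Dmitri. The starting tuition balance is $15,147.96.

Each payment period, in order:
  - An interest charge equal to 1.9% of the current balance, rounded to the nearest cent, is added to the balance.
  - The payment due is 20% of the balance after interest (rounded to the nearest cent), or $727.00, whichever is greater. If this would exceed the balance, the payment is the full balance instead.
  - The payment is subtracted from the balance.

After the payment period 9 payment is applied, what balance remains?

Payment period 1: $15,147.96 +$287.81 interest = $15,435.77; pay $3,087.15 → $12,348.62
Payment period 2: $12,348.62 +$234.62 interest = $12,583.24; pay $2,516.65 → $10,066.59
Payment period 3: $10,066.59 +$191.27 interest = $10,257.86; pay $2,051.57 → $8,206.29
Payment period 4: $8,206.29 +$155.92 interest = $8,362.21; pay $1,672.44 → $6,689.77
Payment period 5: $6,689.77 +$127.11 interest = $6,816.88; pay $1,363.38 → $5,453.50
Payment period 6: $5,453.50 +$103.62 interest = $5,557.12; pay $1,111.42 → $4,445.70
Payment period 7: $4,445.70 +$84.47 interest = $4,530.17; pay $906.03 → $3,624.14
Payment period 8: $3,624.14 +$68.86 interest = $3,693.00; pay $738.60 → $2,954.40
Payment period 9: $2,954.40 +$56.13 interest = $3,010.53; pay $727.00 → $2,283.53

$2,283.53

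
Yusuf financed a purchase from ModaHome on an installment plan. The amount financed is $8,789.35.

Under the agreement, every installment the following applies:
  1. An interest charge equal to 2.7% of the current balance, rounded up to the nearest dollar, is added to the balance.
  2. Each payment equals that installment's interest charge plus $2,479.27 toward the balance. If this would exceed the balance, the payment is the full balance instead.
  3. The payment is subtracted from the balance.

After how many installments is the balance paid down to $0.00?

Installment 1: $8,789.35 +$238.00 interest = $9,027.35; pay $2,717.27 → $6,310.08
Installment 2: $6,310.08 +$171.00 interest = $6,481.08; pay $2,650.27 → $3,830.81
Installment 3: $3,830.81 +$104.00 interest = $3,934.81; pay $2,583.27 → $1,351.54
Installment 4: $1,351.54 +$37.00 interest = $1,388.54; pay $1,388.54 → $0.00
Balance reaches $0.00 in installment 4.

4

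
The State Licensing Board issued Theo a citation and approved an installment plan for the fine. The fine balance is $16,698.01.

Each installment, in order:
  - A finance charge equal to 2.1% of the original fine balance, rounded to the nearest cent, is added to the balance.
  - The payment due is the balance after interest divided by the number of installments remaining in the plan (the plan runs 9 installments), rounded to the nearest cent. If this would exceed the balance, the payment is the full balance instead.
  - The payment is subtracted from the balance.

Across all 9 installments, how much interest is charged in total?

$3,155.94

Installment 1: opening $16,698.01; interest $350.66 → $17,048.67; payment $1,894.30; balance $15,154.37
Installment 2: opening $15,154.37; interest $350.66 → $15,505.03; payment $1,938.13; balance $13,566.90
Installment 3: opening $13,566.90; interest $350.66 → $13,917.56; payment $1,988.22; balance $11,929.34
Installment 4: opening $11,929.34; interest $350.66 → $12,280.00; payment $2,046.67; balance $10,233.33
Installment 5: opening $10,233.33; interest $350.66 → $10,583.99; payment $2,116.80; balance $8,467.19
Installment 6: opening $8,467.19; interest $350.66 → $8,817.85; payment $2,204.46; balance $6,613.39
Installment 7: opening $6,613.39; interest $350.66 → $6,964.05; payment $2,321.35; balance $4,642.70
Installment 8: opening $4,642.70; interest $350.66 → $4,993.36; payment $2,496.68; balance $2,496.68
Installment 9: opening $2,496.68; interest $350.66 → $2,847.34; payment $2,847.34; balance $0.00
Total interest: $350.66 + $350.66 + $350.66 + $350.66 + $350.66 + $350.66 + $350.66 + $350.66 + $350.66 = $3,155.94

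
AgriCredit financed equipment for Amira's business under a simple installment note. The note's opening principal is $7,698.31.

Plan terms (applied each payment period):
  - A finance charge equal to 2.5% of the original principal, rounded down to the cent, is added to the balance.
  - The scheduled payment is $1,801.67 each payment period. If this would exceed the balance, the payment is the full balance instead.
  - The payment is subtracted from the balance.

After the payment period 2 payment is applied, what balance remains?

$4,479.87

# | Opening | Interest | Payment | End bal
1 | $7,698.31 | $192.45 | $1,801.67 | $6,089.09
2 | $6,089.09 | $192.45 | $1,801.67 | $4,479.87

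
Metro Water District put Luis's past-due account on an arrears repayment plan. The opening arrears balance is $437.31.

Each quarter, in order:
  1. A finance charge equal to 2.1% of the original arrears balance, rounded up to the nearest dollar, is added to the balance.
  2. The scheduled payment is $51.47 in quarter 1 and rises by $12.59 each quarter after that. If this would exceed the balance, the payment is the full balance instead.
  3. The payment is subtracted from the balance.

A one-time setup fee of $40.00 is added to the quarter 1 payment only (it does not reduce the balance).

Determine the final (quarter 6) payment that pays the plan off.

# | Opening | Interest | Payment | Fee | End bal
1 | $437.31 | $10.00 | $51.47 | $40.00 | $395.84
2 | $395.84 | $10.00 | $64.06 | — | $341.78
3 | $341.78 | $10.00 | $76.65 | — | $275.13
4 | $275.13 | $10.00 | $89.24 | — | $195.89
5 | $195.89 | $10.00 | $101.83 | — | $104.06
6 | $104.06 | $10.00 | $114.06 | — | $0.00

$114.06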